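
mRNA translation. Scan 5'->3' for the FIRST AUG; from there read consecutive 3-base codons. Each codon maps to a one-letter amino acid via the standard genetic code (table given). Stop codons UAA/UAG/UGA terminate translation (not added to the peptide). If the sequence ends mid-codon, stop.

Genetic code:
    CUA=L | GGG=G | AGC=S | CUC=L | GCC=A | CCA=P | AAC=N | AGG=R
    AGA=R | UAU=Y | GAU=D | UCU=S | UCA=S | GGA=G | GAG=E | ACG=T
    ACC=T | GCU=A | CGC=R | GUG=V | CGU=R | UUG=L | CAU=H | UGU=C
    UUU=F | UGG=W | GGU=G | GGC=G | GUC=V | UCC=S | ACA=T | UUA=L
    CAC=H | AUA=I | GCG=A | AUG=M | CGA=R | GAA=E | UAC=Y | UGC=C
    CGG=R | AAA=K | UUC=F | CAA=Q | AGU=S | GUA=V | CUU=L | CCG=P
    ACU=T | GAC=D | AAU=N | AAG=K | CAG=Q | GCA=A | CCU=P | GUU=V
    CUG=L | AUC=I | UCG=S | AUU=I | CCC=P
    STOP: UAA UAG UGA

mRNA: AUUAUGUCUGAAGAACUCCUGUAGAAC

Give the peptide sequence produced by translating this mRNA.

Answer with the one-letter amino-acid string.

start AUG at pos 3
pos 3: AUG -> M; peptide=M
pos 6: UCU -> S; peptide=MS
pos 9: GAA -> E; peptide=MSE
pos 12: GAA -> E; peptide=MSEE
pos 15: CUC -> L; peptide=MSEEL
pos 18: CUG -> L; peptide=MSEELL
pos 21: UAG -> STOP

Answer: MSEELL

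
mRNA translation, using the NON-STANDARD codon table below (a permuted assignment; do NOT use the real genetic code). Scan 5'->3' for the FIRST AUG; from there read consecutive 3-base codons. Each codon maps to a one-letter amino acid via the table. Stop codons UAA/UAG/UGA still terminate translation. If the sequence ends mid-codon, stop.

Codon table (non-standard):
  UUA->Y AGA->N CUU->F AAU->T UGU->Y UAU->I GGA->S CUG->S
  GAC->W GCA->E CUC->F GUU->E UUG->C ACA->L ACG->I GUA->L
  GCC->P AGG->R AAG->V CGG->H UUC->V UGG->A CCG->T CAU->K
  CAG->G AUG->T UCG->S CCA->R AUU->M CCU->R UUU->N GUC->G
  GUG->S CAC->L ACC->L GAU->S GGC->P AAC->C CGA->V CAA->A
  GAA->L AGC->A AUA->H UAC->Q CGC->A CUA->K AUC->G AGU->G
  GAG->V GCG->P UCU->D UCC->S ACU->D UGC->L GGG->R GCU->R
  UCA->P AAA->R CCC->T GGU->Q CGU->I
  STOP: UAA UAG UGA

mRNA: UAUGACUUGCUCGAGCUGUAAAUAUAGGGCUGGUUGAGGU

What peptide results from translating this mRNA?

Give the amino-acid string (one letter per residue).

start AUG at pos 1
pos 1: AUG -> T; peptide=T
pos 4: ACU -> D; peptide=TD
pos 7: UGC -> L; peptide=TDL
pos 10: UCG -> S; peptide=TDLS
pos 13: AGC -> A; peptide=TDLSA
pos 16: UGU -> Y; peptide=TDLSAY
pos 19: AAA -> R; peptide=TDLSAYR
pos 22: UAU -> I; peptide=TDLSAYRI
pos 25: AGG -> R; peptide=TDLSAYRIR
pos 28: GCU -> R; peptide=TDLSAYRIRR
pos 31: GGU -> Q; peptide=TDLSAYRIRRQ
pos 34: UGA -> STOP

Answer: TDLSAYRIRRQ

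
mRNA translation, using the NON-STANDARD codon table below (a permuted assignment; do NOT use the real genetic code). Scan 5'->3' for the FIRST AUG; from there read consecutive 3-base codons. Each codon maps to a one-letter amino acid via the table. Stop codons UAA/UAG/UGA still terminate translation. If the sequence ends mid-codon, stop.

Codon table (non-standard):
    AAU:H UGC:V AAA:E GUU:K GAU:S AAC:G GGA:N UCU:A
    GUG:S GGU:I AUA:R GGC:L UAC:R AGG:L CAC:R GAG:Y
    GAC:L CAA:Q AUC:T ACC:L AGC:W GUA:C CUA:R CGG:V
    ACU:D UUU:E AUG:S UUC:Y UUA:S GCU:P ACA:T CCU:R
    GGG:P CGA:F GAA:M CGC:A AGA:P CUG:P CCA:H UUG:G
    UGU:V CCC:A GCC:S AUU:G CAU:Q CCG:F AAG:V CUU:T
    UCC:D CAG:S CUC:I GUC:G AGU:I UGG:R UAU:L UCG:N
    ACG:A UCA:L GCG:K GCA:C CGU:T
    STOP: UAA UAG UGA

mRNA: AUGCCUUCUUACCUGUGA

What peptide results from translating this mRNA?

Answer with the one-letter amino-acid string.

start AUG at pos 0
pos 0: AUG -> S; peptide=S
pos 3: CCU -> R; peptide=SR
pos 6: UCU -> A; peptide=SRA
pos 9: UAC -> R; peptide=SRAR
pos 12: CUG -> P; peptide=SRARP
pos 15: UGA -> STOP

Answer: SRARP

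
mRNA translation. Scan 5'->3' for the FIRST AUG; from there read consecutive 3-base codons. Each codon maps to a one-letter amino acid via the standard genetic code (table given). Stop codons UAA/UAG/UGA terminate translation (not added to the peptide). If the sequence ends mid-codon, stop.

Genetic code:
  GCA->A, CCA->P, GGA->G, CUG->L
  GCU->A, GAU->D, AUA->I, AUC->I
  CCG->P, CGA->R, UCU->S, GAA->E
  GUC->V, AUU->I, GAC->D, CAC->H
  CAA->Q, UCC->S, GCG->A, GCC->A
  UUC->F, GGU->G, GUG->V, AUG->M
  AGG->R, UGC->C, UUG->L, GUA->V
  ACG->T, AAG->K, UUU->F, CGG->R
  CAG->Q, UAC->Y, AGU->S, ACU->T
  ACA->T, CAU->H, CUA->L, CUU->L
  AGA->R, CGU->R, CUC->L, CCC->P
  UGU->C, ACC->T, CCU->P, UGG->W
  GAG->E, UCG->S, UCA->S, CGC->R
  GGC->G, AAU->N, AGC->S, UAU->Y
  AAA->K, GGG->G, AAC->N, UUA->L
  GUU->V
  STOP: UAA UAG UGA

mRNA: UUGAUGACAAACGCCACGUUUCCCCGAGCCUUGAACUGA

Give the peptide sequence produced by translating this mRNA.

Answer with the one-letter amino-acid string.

Answer: MTNATFPRALN

Derivation:
start AUG at pos 3
pos 3: AUG -> M; peptide=M
pos 6: ACA -> T; peptide=MT
pos 9: AAC -> N; peptide=MTN
pos 12: GCC -> A; peptide=MTNA
pos 15: ACG -> T; peptide=MTNAT
pos 18: UUU -> F; peptide=MTNATF
pos 21: CCC -> P; peptide=MTNATFP
pos 24: CGA -> R; peptide=MTNATFPR
pos 27: GCC -> A; peptide=MTNATFPRA
pos 30: UUG -> L; peptide=MTNATFPRAL
pos 33: AAC -> N; peptide=MTNATFPRALN
pos 36: UGA -> STOP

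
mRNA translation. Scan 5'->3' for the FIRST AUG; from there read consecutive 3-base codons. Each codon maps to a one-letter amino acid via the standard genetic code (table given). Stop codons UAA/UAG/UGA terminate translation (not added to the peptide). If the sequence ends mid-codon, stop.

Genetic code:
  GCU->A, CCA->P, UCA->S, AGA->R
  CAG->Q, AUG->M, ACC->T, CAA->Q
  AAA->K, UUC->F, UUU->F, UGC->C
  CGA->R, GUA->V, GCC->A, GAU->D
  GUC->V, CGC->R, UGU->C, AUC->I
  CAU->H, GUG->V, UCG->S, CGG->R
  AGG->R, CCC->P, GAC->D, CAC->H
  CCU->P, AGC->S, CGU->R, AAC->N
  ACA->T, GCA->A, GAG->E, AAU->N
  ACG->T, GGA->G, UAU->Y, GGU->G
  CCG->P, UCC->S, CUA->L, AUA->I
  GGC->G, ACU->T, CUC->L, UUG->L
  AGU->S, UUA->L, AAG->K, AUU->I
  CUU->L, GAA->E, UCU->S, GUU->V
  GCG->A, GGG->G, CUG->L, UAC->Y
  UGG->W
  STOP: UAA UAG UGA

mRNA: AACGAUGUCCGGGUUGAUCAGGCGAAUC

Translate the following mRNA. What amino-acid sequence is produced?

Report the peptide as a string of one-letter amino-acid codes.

Answer: MSGLIRRI

Derivation:
start AUG at pos 4
pos 4: AUG -> M; peptide=M
pos 7: UCC -> S; peptide=MS
pos 10: GGG -> G; peptide=MSG
pos 13: UUG -> L; peptide=MSGL
pos 16: AUC -> I; peptide=MSGLI
pos 19: AGG -> R; peptide=MSGLIR
pos 22: CGA -> R; peptide=MSGLIRR
pos 25: AUC -> I; peptide=MSGLIRRI
pos 28: only 0 nt remain (<3), stop (end of mRNA)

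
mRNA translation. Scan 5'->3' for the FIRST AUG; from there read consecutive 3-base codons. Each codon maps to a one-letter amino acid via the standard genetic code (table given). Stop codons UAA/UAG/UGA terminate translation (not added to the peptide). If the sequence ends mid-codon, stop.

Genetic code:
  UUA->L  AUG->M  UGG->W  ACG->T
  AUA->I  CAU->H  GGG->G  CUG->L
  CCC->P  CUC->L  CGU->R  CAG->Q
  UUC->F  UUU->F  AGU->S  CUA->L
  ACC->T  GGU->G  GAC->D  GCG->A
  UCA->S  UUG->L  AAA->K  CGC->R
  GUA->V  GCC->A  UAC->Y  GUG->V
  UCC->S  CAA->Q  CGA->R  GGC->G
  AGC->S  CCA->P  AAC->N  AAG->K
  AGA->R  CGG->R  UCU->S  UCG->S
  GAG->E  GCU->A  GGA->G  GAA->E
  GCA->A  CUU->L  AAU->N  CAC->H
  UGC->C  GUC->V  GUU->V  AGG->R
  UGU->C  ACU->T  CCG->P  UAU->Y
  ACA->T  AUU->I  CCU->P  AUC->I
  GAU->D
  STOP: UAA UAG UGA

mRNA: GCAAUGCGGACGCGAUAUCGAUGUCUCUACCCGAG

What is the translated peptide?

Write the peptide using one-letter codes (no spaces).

Answer: MRTRYRCLYP

Derivation:
start AUG at pos 3
pos 3: AUG -> M; peptide=M
pos 6: CGG -> R; peptide=MR
pos 9: ACG -> T; peptide=MRT
pos 12: CGA -> R; peptide=MRTR
pos 15: UAU -> Y; peptide=MRTRY
pos 18: CGA -> R; peptide=MRTRYR
pos 21: UGU -> C; peptide=MRTRYRC
pos 24: CUC -> L; peptide=MRTRYRCL
pos 27: UAC -> Y; peptide=MRTRYRCLY
pos 30: CCG -> P; peptide=MRTRYRCLYP
pos 33: only 2 nt remain (<3), stop (end of mRNA)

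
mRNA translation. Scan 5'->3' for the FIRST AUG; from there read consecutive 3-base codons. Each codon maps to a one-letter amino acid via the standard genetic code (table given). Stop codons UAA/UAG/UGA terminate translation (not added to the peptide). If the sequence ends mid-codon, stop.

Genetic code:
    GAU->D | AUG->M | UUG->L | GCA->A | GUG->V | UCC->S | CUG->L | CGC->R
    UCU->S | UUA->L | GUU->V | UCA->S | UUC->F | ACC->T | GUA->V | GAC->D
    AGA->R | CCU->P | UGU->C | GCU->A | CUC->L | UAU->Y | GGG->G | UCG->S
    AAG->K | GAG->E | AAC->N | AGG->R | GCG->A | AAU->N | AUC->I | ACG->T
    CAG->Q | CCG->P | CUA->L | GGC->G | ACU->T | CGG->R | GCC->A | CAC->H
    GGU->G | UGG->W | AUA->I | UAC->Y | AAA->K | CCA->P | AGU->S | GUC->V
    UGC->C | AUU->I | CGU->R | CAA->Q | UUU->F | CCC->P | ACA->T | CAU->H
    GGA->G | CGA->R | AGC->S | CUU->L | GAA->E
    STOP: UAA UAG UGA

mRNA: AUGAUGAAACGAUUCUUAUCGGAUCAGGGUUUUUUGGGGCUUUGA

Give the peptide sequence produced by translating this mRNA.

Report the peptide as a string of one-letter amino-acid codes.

start AUG at pos 0
pos 0: AUG -> M; peptide=M
pos 3: AUG -> M; peptide=MM
pos 6: AAA -> K; peptide=MMK
pos 9: CGA -> R; peptide=MMKR
pos 12: UUC -> F; peptide=MMKRF
pos 15: UUA -> L; peptide=MMKRFL
pos 18: UCG -> S; peptide=MMKRFLS
pos 21: GAU -> D; peptide=MMKRFLSD
pos 24: CAG -> Q; peptide=MMKRFLSDQ
pos 27: GGU -> G; peptide=MMKRFLSDQG
pos 30: UUU -> F; peptide=MMKRFLSDQGF
pos 33: UUG -> L; peptide=MMKRFLSDQGFL
pos 36: GGG -> G; peptide=MMKRFLSDQGFLG
pos 39: CUU -> L; peptide=MMKRFLSDQGFLGL
pos 42: UGA -> STOP

Answer: MMKRFLSDQGFLGL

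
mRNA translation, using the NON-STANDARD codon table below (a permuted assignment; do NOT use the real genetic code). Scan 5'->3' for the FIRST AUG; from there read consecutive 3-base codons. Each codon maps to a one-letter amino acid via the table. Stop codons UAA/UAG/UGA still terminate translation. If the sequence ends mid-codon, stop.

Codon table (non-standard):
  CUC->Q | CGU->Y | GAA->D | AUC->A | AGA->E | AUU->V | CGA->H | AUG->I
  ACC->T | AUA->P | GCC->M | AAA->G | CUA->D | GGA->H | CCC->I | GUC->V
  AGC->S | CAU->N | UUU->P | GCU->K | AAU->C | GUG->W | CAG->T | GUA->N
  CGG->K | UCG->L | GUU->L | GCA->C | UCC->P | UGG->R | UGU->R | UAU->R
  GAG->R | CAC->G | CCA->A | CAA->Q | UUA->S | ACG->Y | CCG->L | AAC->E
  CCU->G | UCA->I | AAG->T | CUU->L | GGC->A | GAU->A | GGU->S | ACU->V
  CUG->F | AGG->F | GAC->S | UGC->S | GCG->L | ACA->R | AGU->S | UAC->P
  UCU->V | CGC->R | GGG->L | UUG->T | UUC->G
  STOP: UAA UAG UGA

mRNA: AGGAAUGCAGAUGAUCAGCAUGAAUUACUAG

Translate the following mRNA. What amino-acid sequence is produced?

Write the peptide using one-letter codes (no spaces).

start AUG at pos 4
pos 4: AUG -> I; peptide=I
pos 7: CAG -> T; peptide=IT
pos 10: AUG -> I; peptide=ITI
pos 13: AUC -> A; peptide=ITIA
pos 16: AGC -> S; peptide=ITIAS
pos 19: AUG -> I; peptide=ITIASI
pos 22: AAU -> C; peptide=ITIASIC
pos 25: UAC -> P; peptide=ITIASICP
pos 28: UAG -> STOP

Answer: ITIASICP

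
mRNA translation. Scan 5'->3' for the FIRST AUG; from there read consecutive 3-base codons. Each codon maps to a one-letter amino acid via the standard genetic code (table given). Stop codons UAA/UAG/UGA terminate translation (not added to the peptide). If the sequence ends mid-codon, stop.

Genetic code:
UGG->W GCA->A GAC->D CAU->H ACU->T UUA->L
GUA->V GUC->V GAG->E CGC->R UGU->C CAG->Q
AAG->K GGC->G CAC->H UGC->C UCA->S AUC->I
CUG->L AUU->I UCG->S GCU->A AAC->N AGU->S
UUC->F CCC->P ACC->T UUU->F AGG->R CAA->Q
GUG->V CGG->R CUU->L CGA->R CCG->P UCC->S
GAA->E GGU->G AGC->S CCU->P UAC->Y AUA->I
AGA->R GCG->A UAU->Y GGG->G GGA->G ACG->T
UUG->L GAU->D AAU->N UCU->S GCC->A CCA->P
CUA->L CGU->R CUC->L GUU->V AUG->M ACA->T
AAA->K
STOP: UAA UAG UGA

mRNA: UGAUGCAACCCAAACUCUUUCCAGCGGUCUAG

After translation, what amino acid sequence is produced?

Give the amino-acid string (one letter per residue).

Answer: MQPKLFPAV

Derivation:
start AUG at pos 2
pos 2: AUG -> M; peptide=M
pos 5: CAA -> Q; peptide=MQ
pos 8: CCC -> P; peptide=MQP
pos 11: AAA -> K; peptide=MQPK
pos 14: CUC -> L; peptide=MQPKL
pos 17: UUU -> F; peptide=MQPKLF
pos 20: CCA -> P; peptide=MQPKLFP
pos 23: GCG -> A; peptide=MQPKLFPA
pos 26: GUC -> V; peptide=MQPKLFPAV
pos 29: UAG -> STOP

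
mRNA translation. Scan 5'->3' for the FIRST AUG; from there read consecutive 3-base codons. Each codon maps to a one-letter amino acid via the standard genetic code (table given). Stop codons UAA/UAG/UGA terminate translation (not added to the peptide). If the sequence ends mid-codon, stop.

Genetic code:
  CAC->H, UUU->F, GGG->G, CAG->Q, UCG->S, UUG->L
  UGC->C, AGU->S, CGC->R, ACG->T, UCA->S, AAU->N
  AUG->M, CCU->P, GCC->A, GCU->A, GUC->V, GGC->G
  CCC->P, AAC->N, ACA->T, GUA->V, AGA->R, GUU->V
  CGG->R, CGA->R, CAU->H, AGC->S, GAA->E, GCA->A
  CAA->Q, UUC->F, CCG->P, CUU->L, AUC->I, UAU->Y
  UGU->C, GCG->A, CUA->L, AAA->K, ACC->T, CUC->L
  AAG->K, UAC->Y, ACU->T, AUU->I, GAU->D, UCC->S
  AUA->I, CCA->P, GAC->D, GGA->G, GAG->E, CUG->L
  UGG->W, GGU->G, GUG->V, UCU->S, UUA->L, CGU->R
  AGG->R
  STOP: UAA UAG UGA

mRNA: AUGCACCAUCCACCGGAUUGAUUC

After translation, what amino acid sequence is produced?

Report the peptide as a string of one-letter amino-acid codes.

start AUG at pos 0
pos 0: AUG -> M; peptide=M
pos 3: CAC -> H; peptide=MH
pos 6: CAU -> H; peptide=MHH
pos 9: CCA -> P; peptide=MHHP
pos 12: CCG -> P; peptide=MHHPP
pos 15: GAU -> D; peptide=MHHPPD
pos 18: UGA -> STOP

Answer: MHHPPD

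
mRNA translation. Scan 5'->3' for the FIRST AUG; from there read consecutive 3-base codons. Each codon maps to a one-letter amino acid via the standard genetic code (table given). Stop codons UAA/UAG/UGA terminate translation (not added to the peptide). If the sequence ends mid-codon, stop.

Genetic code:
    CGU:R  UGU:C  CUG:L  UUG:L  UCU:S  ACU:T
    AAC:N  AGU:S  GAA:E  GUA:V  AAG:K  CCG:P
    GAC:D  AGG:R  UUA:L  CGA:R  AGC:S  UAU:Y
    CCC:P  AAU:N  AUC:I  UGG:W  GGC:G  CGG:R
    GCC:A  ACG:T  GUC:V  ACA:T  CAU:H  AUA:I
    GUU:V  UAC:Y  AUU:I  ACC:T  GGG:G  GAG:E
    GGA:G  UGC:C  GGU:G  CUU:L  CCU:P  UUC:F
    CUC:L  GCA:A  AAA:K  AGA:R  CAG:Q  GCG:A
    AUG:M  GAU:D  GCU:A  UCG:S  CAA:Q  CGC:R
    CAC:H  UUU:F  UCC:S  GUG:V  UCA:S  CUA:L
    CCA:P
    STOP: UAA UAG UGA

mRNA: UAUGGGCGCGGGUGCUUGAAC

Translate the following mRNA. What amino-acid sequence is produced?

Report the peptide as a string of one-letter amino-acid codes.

start AUG at pos 1
pos 1: AUG -> M; peptide=M
pos 4: GGC -> G; peptide=MG
pos 7: GCG -> A; peptide=MGA
pos 10: GGU -> G; peptide=MGAG
pos 13: GCU -> A; peptide=MGAGA
pos 16: UGA -> STOP

Answer: MGAGA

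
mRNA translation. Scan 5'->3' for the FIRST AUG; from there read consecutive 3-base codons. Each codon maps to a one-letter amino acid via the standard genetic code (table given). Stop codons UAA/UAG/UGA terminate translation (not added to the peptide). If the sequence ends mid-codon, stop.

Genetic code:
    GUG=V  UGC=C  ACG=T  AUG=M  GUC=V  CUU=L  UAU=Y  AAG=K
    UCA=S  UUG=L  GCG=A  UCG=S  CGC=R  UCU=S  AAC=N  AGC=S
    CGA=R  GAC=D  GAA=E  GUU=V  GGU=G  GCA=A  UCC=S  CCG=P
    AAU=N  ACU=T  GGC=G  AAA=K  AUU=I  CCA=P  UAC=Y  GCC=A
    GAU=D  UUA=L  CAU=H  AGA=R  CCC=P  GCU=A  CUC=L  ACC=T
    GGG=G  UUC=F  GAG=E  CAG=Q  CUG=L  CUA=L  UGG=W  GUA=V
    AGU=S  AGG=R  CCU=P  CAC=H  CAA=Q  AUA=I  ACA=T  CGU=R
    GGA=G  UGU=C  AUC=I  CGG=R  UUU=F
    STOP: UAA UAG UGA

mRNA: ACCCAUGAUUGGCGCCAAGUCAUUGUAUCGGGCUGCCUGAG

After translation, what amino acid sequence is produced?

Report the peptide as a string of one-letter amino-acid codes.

start AUG at pos 4
pos 4: AUG -> M; peptide=M
pos 7: AUU -> I; peptide=MI
pos 10: GGC -> G; peptide=MIG
pos 13: GCC -> A; peptide=MIGA
pos 16: AAG -> K; peptide=MIGAK
pos 19: UCA -> S; peptide=MIGAKS
pos 22: UUG -> L; peptide=MIGAKSL
pos 25: UAU -> Y; peptide=MIGAKSLY
pos 28: CGG -> R; peptide=MIGAKSLYR
pos 31: GCU -> A; peptide=MIGAKSLYRA
pos 34: GCC -> A; peptide=MIGAKSLYRAA
pos 37: UGA -> STOP

Answer: MIGAKSLYRAA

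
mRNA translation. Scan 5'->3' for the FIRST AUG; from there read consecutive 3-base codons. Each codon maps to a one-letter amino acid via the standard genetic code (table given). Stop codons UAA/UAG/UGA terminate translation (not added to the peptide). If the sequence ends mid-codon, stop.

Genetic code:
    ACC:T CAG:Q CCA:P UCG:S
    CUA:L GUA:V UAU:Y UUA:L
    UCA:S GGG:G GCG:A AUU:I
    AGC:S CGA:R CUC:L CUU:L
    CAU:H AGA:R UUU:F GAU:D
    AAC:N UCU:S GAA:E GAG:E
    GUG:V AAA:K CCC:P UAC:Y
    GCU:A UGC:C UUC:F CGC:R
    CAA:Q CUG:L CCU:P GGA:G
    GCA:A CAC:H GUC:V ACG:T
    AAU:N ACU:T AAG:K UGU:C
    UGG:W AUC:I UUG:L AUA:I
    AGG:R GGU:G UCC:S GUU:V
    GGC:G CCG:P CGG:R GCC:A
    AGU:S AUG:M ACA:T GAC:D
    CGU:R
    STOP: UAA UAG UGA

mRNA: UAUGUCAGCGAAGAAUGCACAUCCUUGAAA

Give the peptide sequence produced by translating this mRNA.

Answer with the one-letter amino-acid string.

Answer: MSAKNAHP

Derivation:
start AUG at pos 1
pos 1: AUG -> M; peptide=M
pos 4: UCA -> S; peptide=MS
pos 7: GCG -> A; peptide=MSA
pos 10: AAG -> K; peptide=MSAK
pos 13: AAU -> N; peptide=MSAKN
pos 16: GCA -> A; peptide=MSAKNA
pos 19: CAU -> H; peptide=MSAKNAH
pos 22: CCU -> P; peptide=MSAKNAHP
pos 25: UGA -> STOP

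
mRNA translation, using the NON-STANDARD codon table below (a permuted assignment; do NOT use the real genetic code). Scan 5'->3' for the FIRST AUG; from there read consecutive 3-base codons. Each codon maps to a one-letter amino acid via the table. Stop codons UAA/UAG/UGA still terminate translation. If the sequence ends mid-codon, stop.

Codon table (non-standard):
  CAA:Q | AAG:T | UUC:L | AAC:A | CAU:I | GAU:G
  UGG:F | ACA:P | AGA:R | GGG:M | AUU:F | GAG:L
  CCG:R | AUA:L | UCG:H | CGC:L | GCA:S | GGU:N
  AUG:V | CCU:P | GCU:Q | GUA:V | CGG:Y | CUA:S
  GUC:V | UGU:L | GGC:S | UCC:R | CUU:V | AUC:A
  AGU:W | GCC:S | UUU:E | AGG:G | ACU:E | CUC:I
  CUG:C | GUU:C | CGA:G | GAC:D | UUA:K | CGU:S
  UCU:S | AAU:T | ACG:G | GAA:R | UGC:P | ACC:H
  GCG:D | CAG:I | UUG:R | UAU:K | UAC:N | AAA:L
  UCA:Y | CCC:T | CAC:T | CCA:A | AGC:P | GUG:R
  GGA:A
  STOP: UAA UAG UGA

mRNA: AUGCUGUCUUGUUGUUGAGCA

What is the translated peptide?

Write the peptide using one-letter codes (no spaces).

start AUG at pos 0
pos 0: AUG -> V; peptide=V
pos 3: CUG -> C; peptide=VC
pos 6: UCU -> S; peptide=VCS
pos 9: UGU -> L; peptide=VCSL
pos 12: UGU -> L; peptide=VCSLL
pos 15: UGA -> STOP

Answer: VCSLL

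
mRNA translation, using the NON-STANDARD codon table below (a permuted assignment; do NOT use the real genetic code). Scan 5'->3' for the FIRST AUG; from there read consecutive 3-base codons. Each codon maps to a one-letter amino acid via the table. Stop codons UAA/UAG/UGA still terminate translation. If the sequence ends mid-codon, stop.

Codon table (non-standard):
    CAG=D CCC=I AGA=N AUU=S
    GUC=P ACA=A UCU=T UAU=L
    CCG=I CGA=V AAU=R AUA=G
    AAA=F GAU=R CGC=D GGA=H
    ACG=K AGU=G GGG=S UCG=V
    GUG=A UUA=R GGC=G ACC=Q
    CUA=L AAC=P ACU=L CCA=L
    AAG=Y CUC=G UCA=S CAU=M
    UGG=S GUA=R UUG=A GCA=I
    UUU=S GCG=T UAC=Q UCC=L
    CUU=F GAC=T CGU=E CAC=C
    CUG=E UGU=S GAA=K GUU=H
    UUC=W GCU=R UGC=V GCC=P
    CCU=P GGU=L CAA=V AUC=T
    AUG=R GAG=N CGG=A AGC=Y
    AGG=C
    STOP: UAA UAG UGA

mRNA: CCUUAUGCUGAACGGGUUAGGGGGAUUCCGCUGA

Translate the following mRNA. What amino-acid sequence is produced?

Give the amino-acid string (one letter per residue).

Answer: REPSRSHWD

Derivation:
start AUG at pos 4
pos 4: AUG -> R; peptide=R
pos 7: CUG -> E; peptide=RE
pos 10: AAC -> P; peptide=REP
pos 13: GGG -> S; peptide=REPS
pos 16: UUA -> R; peptide=REPSR
pos 19: GGG -> S; peptide=REPSRS
pos 22: GGA -> H; peptide=REPSRSH
pos 25: UUC -> W; peptide=REPSRSHW
pos 28: CGC -> D; peptide=REPSRSHWD
pos 31: UGA -> STOP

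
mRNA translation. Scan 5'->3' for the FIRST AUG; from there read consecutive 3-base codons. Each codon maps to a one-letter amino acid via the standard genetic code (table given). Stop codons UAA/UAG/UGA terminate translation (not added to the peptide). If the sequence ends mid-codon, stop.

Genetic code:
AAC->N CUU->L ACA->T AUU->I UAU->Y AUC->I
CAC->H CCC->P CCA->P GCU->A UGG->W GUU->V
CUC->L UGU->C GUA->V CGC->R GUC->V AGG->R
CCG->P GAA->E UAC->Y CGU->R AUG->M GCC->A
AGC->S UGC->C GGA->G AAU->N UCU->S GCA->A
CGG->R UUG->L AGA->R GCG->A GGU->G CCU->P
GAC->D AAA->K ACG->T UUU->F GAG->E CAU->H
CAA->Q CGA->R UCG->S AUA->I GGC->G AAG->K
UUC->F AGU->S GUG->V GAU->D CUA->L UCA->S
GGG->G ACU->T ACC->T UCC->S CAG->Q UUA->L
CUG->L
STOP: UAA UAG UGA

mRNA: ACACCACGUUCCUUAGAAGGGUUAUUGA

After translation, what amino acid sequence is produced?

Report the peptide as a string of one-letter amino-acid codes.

Answer: (empty: no AUG start codon)

Derivation:
no AUG start codon found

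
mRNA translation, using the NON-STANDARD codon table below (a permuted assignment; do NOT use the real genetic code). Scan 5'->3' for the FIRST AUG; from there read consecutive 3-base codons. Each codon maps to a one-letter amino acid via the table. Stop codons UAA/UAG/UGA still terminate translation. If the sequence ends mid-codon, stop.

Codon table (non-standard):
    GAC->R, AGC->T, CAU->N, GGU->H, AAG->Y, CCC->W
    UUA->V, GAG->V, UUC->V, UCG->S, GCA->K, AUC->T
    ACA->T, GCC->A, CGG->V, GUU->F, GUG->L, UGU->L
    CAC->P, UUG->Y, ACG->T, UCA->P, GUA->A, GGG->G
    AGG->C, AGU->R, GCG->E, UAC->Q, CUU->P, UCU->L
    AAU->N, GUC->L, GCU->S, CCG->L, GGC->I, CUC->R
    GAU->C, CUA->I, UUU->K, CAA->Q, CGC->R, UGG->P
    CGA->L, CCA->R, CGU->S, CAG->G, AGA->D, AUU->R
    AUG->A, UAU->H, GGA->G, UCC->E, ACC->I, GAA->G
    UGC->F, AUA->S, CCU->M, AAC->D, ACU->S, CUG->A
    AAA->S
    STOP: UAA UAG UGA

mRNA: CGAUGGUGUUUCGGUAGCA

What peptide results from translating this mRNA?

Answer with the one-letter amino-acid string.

start AUG at pos 2
pos 2: AUG -> A; peptide=A
pos 5: GUG -> L; peptide=AL
pos 8: UUU -> K; peptide=ALK
pos 11: CGG -> V; peptide=ALKV
pos 14: UAG -> STOP

Answer: ALKV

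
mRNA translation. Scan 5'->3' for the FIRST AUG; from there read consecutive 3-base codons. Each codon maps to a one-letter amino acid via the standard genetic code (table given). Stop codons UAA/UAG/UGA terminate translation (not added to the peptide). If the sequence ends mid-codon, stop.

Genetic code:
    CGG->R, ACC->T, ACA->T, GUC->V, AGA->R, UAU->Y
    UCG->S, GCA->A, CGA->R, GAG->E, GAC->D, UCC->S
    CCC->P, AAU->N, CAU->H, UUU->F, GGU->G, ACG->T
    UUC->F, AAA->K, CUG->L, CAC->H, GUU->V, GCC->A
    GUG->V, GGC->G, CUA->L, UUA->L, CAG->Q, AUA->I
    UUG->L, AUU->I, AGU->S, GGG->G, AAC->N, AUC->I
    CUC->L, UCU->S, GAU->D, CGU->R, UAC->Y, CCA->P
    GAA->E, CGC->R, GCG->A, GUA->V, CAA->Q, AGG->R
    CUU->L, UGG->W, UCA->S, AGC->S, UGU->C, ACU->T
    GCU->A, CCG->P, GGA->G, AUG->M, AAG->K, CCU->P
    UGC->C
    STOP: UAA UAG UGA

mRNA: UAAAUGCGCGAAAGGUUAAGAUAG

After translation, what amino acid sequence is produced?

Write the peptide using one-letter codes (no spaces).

start AUG at pos 3
pos 3: AUG -> M; peptide=M
pos 6: CGC -> R; peptide=MR
pos 9: GAA -> E; peptide=MRE
pos 12: AGG -> R; peptide=MRER
pos 15: UUA -> L; peptide=MRERL
pos 18: AGA -> R; peptide=MRERLR
pos 21: UAG -> STOP

Answer: MRERLR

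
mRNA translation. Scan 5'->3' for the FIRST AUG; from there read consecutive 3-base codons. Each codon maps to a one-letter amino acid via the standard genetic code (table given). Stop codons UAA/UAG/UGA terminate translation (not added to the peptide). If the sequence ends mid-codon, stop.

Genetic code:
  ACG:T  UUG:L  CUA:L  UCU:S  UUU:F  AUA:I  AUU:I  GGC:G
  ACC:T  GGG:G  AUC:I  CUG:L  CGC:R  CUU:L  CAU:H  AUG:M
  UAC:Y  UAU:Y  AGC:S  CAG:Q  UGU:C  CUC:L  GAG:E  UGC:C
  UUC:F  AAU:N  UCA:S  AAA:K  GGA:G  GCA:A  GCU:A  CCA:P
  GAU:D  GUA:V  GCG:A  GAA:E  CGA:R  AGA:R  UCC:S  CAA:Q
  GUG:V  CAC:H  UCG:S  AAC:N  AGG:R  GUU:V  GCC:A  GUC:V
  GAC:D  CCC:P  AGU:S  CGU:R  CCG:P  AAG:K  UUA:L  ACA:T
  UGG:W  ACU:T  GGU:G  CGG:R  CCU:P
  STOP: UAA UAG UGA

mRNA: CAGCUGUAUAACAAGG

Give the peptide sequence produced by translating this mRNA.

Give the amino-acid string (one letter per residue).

Answer: (empty: no AUG start codon)

Derivation:
no AUG start codon found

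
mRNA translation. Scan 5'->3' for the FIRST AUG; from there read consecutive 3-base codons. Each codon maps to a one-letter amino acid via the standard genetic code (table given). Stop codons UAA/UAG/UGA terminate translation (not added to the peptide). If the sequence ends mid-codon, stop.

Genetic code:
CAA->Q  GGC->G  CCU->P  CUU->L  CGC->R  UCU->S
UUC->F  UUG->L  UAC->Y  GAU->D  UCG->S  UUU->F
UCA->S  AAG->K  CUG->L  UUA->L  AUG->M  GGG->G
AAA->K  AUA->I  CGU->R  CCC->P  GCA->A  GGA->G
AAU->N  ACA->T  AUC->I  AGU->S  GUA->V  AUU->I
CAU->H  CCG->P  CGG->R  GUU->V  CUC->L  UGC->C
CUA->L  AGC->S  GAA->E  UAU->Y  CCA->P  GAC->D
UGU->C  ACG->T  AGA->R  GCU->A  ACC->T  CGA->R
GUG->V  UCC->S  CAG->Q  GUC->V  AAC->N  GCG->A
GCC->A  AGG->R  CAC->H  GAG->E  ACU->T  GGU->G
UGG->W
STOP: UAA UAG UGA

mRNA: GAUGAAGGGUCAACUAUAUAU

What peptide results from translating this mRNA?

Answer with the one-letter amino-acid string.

start AUG at pos 1
pos 1: AUG -> M; peptide=M
pos 4: AAG -> K; peptide=MK
pos 7: GGU -> G; peptide=MKG
pos 10: CAA -> Q; peptide=MKGQ
pos 13: CUA -> L; peptide=MKGQL
pos 16: UAU -> Y; peptide=MKGQLY
pos 19: only 2 nt remain (<3), stop (end of mRNA)

Answer: MKGQLY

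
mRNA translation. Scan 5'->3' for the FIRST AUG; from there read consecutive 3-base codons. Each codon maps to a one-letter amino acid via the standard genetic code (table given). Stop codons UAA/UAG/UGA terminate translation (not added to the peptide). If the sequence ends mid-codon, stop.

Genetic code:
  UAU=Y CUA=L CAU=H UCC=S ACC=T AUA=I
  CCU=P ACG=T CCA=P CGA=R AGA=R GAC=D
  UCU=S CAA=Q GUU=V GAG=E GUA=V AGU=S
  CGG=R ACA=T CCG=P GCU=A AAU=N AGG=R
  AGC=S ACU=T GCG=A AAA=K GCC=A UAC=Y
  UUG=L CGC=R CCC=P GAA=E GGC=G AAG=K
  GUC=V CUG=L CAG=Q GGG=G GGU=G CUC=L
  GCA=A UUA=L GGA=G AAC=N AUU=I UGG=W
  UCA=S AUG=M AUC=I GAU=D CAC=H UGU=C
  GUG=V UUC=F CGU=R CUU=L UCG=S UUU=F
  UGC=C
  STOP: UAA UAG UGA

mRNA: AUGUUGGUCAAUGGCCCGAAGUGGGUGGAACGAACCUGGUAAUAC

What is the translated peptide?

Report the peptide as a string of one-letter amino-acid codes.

Answer: MLVNGPKWVERTW

Derivation:
start AUG at pos 0
pos 0: AUG -> M; peptide=M
pos 3: UUG -> L; peptide=ML
pos 6: GUC -> V; peptide=MLV
pos 9: AAU -> N; peptide=MLVN
pos 12: GGC -> G; peptide=MLVNG
pos 15: CCG -> P; peptide=MLVNGP
pos 18: AAG -> K; peptide=MLVNGPK
pos 21: UGG -> W; peptide=MLVNGPKW
pos 24: GUG -> V; peptide=MLVNGPKWV
pos 27: GAA -> E; peptide=MLVNGPKWVE
pos 30: CGA -> R; peptide=MLVNGPKWVER
pos 33: ACC -> T; peptide=MLVNGPKWVERT
pos 36: UGG -> W; peptide=MLVNGPKWVERTW
pos 39: UAA -> STOP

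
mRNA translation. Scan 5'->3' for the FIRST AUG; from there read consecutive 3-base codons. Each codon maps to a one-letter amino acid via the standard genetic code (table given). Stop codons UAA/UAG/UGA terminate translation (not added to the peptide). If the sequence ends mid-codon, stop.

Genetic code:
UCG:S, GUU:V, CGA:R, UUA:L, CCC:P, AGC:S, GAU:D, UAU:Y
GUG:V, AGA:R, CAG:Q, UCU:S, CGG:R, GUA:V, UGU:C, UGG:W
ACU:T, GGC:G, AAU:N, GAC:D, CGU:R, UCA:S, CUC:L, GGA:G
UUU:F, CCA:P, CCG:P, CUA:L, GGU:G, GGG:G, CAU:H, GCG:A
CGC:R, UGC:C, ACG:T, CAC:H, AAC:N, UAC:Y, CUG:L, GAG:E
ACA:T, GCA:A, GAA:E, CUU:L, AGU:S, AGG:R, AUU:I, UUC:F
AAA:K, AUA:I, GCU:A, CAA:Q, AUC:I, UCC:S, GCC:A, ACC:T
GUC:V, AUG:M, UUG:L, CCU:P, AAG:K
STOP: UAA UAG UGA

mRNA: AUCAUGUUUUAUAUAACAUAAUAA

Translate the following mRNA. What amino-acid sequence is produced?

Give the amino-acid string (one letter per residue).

start AUG at pos 3
pos 3: AUG -> M; peptide=M
pos 6: UUU -> F; peptide=MF
pos 9: UAU -> Y; peptide=MFY
pos 12: AUA -> I; peptide=MFYI
pos 15: ACA -> T; peptide=MFYIT
pos 18: UAA -> STOP

Answer: MFYIT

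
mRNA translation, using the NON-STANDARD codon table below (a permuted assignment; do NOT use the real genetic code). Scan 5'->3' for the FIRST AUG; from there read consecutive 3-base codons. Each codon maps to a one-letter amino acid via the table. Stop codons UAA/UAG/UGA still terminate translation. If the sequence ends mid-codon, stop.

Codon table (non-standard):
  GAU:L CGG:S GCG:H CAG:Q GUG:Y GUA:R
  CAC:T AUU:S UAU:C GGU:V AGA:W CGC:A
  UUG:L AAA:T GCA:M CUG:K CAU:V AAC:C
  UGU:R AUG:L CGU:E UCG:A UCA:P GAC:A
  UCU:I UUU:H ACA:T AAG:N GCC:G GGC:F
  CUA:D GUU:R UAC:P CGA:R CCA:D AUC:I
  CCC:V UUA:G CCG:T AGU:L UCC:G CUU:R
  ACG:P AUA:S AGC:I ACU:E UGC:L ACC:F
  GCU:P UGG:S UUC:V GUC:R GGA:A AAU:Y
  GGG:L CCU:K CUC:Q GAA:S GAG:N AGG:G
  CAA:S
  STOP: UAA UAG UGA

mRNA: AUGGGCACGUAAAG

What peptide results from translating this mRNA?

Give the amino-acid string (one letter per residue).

start AUG at pos 0
pos 0: AUG -> L; peptide=L
pos 3: GGC -> F; peptide=LF
pos 6: ACG -> P; peptide=LFP
pos 9: UAA -> STOP

Answer: LFP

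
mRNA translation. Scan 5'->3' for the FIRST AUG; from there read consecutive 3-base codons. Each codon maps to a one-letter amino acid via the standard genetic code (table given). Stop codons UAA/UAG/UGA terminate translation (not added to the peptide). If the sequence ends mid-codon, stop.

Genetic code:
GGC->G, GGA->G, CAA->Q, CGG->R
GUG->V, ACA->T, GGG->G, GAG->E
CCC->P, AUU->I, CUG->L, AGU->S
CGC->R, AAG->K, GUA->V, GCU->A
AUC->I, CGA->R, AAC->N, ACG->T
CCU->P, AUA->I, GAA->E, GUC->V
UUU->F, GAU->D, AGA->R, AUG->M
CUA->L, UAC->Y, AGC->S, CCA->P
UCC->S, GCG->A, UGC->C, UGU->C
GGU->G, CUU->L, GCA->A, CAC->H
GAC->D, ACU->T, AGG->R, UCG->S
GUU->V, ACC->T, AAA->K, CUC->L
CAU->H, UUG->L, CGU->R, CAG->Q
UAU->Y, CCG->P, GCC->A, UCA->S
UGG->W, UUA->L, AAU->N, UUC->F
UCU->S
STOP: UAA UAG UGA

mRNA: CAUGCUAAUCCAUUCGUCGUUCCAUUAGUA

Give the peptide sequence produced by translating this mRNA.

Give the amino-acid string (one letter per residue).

Answer: MLIHSSFH

Derivation:
start AUG at pos 1
pos 1: AUG -> M; peptide=M
pos 4: CUA -> L; peptide=ML
pos 7: AUC -> I; peptide=MLI
pos 10: CAU -> H; peptide=MLIH
pos 13: UCG -> S; peptide=MLIHS
pos 16: UCG -> S; peptide=MLIHSS
pos 19: UUC -> F; peptide=MLIHSSF
pos 22: CAU -> H; peptide=MLIHSSFH
pos 25: UAG -> STOP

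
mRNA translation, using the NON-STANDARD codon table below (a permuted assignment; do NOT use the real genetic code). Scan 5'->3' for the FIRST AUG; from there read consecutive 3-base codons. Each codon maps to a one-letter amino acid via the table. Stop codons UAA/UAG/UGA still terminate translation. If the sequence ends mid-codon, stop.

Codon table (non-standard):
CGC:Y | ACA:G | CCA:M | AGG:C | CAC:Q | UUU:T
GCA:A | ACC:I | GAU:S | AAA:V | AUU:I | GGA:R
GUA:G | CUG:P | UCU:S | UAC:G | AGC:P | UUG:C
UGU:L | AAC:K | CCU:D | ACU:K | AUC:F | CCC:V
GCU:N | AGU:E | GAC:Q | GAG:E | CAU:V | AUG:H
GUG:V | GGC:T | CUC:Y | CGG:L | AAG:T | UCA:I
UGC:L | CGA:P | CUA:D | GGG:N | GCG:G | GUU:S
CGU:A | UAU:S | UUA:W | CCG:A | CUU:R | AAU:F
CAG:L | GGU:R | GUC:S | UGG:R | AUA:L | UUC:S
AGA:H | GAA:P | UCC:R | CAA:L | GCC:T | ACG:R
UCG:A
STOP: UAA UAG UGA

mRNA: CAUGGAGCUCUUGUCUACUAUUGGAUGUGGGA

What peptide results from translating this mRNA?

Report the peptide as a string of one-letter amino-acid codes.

Answer: HEYCSKIRLN

Derivation:
start AUG at pos 1
pos 1: AUG -> H; peptide=H
pos 4: GAG -> E; peptide=HE
pos 7: CUC -> Y; peptide=HEY
pos 10: UUG -> C; peptide=HEYC
pos 13: UCU -> S; peptide=HEYCS
pos 16: ACU -> K; peptide=HEYCSK
pos 19: AUU -> I; peptide=HEYCSKI
pos 22: GGA -> R; peptide=HEYCSKIR
pos 25: UGU -> L; peptide=HEYCSKIRL
pos 28: GGG -> N; peptide=HEYCSKIRLN
pos 31: only 1 nt remain (<3), stop (end of mRNA)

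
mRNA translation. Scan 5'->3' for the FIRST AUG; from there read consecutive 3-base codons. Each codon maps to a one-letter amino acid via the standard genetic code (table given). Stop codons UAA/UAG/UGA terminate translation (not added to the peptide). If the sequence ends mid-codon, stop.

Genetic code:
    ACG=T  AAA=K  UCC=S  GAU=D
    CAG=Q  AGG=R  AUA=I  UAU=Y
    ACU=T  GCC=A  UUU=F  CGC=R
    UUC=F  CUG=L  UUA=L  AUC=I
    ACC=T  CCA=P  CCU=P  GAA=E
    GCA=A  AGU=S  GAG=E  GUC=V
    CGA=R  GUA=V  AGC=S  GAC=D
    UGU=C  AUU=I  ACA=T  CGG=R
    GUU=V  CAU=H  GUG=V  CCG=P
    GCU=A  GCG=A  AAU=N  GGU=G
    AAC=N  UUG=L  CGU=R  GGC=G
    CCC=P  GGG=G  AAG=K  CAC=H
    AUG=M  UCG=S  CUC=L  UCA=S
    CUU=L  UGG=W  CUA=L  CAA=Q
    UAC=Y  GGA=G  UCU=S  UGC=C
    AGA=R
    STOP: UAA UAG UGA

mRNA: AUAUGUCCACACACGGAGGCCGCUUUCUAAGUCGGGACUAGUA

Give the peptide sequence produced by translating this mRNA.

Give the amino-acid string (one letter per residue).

Answer: MSTHGGRFLSRD

Derivation:
start AUG at pos 2
pos 2: AUG -> M; peptide=M
pos 5: UCC -> S; peptide=MS
pos 8: ACA -> T; peptide=MST
pos 11: CAC -> H; peptide=MSTH
pos 14: GGA -> G; peptide=MSTHG
pos 17: GGC -> G; peptide=MSTHGG
pos 20: CGC -> R; peptide=MSTHGGR
pos 23: UUU -> F; peptide=MSTHGGRF
pos 26: CUA -> L; peptide=MSTHGGRFL
pos 29: AGU -> S; peptide=MSTHGGRFLS
pos 32: CGG -> R; peptide=MSTHGGRFLSR
pos 35: GAC -> D; peptide=MSTHGGRFLSRD
pos 38: UAG -> STOP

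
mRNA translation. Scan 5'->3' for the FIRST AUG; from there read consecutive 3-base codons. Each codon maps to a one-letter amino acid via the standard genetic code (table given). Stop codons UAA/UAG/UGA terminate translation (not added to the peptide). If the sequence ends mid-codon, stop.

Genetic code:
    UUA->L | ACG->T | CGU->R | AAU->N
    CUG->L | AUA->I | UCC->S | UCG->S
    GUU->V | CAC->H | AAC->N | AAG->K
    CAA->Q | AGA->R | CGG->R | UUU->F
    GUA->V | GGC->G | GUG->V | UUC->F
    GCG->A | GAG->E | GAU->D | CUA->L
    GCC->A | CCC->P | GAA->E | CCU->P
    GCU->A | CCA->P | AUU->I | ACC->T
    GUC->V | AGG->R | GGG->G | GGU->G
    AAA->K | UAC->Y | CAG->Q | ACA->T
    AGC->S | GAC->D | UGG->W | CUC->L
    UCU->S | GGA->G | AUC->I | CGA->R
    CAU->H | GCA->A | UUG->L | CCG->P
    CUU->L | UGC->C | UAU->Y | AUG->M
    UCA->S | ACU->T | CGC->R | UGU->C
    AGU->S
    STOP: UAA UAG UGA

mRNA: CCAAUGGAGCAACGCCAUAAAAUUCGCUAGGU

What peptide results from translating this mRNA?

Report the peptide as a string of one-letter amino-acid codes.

Answer: MEQRHKIR

Derivation:
start AUG at pos 3
pos 3: AUG -> M; peptide=M
pos 6: GAG -> E; peptide=ME
pos 9: CAA -> Q; peptide=MEQ
pos 12: CGC -> R; peptide=MEQR
pos 15: CAU -> H; peptide=MEQRH
pos 18: AAA -> K; peptide=MEQRHK
pos 21: AUU -> I; peptide=MEQRHKI
pos 24: CGC -> R; peptide=MEQRHKIR
pos 27: UAG -> STOP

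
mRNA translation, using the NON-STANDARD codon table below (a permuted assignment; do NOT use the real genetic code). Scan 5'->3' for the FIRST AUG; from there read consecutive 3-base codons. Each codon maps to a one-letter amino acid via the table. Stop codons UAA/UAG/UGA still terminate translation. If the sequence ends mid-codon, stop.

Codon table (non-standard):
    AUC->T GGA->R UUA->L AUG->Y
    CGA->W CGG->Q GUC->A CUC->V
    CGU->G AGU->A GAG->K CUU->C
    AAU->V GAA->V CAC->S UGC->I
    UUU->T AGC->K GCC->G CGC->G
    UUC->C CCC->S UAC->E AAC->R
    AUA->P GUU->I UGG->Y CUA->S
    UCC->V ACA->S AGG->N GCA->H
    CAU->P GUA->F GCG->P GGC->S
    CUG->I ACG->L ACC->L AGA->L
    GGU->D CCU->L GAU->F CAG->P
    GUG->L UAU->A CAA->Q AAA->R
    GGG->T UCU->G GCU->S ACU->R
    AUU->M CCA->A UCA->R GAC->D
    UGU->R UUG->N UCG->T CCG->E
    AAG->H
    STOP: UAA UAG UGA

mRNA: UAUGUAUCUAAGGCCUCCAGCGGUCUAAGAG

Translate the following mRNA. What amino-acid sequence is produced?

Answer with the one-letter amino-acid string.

Answer: YASNLAPA

Derivation:
start AUG at pos 1
pos 1: AUG -> Y; peptide=Y
pos 4: UAU -> A; peptide=YA
pos 7: CUA -> S; peptide=YAS
pos 10: AGG -> N; peptide=YASN
pos 13: CCU -> L; peptide=YASNL
pos 16: CCA -> A; peptide=YASNLA
pos 19: GCG -> P; peptide=YASNLAP
pos 22: GUC -> A; peptide=YASNLAPA
pos 25: UAA -> STOP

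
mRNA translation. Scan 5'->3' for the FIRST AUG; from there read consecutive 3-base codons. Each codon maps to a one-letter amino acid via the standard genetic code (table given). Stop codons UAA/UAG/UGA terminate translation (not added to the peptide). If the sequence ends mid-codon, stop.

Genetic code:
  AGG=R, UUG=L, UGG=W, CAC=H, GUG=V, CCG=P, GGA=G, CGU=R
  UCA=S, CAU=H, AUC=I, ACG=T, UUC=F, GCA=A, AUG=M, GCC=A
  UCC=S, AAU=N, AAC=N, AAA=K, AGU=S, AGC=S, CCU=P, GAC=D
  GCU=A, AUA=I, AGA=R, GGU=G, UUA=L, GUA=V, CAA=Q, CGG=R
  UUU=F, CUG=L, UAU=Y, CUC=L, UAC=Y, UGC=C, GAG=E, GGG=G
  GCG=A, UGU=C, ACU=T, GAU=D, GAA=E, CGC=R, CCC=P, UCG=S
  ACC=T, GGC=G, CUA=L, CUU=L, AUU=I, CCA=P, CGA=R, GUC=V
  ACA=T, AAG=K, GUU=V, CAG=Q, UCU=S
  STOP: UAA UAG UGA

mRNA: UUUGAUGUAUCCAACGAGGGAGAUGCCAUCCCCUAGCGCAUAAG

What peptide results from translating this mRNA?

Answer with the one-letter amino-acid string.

Answer: MYPTREMPSPSA

Derivation:
start AUG at pos 4
pos 4: AUG -> M; peptide=M
pos 7: UAU -> Y; peptide=MY
pos 10: CCA -> P; peptide=MYP
pos 13: ACG -> T; peptide=MYPT
pos 16: AGG -> R; peptide=MYPTR
pos 19: GAG -> E; peptide=MYPTRE
pos 22: AUG -> M; peptide=MYPTREM
pos 25: CCA -> P; peptide=MYPTREMP
pos 28: UCC -> S; peptide=MYPTREMPS
pos 31: CCU -> P; peptide=MYPTREMPSP
pos 34: AGC -> S; peptide=MYPTREMPSPS
pos 37: GCA -> A; peptide=MYPTREMPSPSA
pos 40: UAA -> STOP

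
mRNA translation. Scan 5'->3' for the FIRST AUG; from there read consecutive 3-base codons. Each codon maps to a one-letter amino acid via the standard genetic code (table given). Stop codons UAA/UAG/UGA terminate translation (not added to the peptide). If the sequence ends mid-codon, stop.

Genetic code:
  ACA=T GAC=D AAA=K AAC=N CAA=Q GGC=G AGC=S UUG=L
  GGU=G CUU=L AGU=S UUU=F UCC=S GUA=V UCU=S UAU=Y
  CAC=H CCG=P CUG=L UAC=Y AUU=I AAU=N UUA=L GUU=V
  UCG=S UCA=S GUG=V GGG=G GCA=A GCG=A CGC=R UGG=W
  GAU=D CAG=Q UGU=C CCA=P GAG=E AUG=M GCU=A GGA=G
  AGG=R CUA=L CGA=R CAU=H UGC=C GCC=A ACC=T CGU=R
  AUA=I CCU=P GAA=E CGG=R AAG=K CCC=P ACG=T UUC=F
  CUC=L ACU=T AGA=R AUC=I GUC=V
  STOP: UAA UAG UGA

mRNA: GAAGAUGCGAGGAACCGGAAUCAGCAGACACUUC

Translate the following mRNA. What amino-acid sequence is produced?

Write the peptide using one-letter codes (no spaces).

start AUG at pos 4
pos 4: AUG -> M; peptide=M
pos 7: CGA -> R; peptide=MR
pos 10: GGA -> G; peptide=MRG
pos 13: ACC -> T; peptide=MRGT
pos 16: GGA -> G; peptide=MRGTG
pos 19: AUC -> I; peptide=MRGTGI
pos 22: AGC -> S; peptide=MRGTGIS
pos 25: AGA -> R; peptide=MRGTGISR
pos 28: CAC -> H; peptide=MRGTGISRH
pos 31: UUC -> F; peptide=MRGTGISRHF
pos 34: only 0 nt remain (<3), stop (end of mRNA)

Answer: MRGTGISRHF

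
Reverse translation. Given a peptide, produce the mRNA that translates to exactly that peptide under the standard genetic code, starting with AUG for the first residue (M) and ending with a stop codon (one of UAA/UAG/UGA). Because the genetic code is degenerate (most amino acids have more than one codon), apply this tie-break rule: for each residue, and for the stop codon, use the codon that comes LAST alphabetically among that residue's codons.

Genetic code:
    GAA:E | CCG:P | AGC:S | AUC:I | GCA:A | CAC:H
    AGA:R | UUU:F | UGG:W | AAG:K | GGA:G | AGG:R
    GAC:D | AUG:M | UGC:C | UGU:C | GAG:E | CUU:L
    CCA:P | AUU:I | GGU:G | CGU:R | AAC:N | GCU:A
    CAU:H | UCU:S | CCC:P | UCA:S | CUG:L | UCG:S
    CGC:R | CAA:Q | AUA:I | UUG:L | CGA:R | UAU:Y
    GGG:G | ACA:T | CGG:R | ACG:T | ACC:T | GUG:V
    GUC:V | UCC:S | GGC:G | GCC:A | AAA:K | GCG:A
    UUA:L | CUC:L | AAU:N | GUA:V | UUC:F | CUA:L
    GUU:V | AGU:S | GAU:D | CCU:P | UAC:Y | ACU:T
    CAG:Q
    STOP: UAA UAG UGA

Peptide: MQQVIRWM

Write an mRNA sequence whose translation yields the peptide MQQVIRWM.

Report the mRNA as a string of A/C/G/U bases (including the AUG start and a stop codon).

Answer: mRNA: AUGCAGCAGGUUAUUCGUUGGAUGUGA

Derivation:
residue 1: M -> AUG (start codon)
residue 2: Q codons sorted = CAA,CAG -> pick last = CAG
residue 3: Q codons sorted = CAA,CAG -> pick last = CAG
residue 4: V codons sorted = GUA,GUC,GUG,GUU -> pick last = GUU
residue 5: I codons sorted = AUA,AUC,AUU -> pick last = AUU
residue 6: R codons sorted = AGA,AGG,CGA,CGC,CGG,CGU -> pick last = CGU
residue 7: W -> UGG (only codon)
residue 8: M -> AUG (only codon)
terminator: stop codons sorted = UAA,UAG,UGA -> pick last = UGA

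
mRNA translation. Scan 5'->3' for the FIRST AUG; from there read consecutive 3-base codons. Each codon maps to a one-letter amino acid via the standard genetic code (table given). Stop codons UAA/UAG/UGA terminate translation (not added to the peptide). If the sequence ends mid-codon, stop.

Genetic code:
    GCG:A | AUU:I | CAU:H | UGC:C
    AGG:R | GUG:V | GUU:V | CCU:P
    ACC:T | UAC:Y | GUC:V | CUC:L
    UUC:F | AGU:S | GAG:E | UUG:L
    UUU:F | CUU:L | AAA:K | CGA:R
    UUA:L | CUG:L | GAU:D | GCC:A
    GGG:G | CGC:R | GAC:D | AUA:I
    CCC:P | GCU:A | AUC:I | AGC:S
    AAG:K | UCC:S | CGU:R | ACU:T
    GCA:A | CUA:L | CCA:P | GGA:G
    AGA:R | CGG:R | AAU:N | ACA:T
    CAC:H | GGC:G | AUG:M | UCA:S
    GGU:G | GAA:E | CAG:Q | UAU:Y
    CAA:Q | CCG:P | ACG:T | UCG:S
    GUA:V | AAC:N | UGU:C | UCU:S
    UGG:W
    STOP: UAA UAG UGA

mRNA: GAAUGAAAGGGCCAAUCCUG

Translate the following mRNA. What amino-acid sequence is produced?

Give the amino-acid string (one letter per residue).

start AUG at pos 2
pos 2: AUG -> M; peptide=M
pos 5: AAA -> K; peptide=MK
pos 8: GGG -> G; peptide=MKG
pos 11: CCA -> P; peptide=MKGP
pos 14: AUC -> I; peptide=MKGPI
pos 17: CUG -> L; peptide=MKGPIL
pos 20: only 0 nt remain (<3), stop (end of mRNA)

Answer: MKGPIL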